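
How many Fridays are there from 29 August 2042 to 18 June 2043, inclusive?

29 August 2042 is a Friday.
The range spans 294 days (inclusive of both endpoints).
294 = 7 × 42, so the span is exactly 42 full weeks.
Each full week contributes one Friday: 42 so far.
Total: 42.

42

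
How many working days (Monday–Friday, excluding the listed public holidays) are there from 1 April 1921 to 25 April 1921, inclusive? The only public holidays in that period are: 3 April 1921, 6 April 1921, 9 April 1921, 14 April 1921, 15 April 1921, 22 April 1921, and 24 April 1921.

1 April 1921 is a Friday.
The range spans 25 days (inclusive of both endpoints).
25 = 7 × 3 + 4, so there are 3 full weeks plus 4 extra days.
Each full week contributes 5 weekdays (Mon–Fri): 3 × 5 = 15.
The 4 extra days are Friday, Saturday, Sunday, Monday — 2 of them qualify.
Total: 15 + 2 = 17.
Holidays: 3 April 1921 (Sun); 6 April 1921 (Wed); 9 April 1921 (Sat); 14 April 1921 (Thu); 15 April 1921 (Fri); 22 April 1921 (Fri); 24 April 1921 (Sun).
4 of the 7 holidays fall on weekdays; the rest are weekends and were already excluded.
Business days: 17 − 4 = 13.

13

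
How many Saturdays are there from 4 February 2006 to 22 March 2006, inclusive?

4 February 2006 is a Saturday.
The range spans 47 days (inclusive of both endpoints).
47 = 7 × 6 + 5, so there are 6 full weeks plus 5 extra days.
Each full week contributes one Saturday: 6 so far.
The 5 extra days are Saturday, Sunday, Monday, Tuesday, Wednesday — 1 of them qualifies.
Total: 6 + 1 = 7.

7 Saturdays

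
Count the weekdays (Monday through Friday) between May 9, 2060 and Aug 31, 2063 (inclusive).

May 9, 2060 is a Sunday.
That's 1210 days from start to end, counting both.
1210 = 7 × 172 + 6, so there are 172 full weeks plus 6 extra days.
Each full week contributes 5 weekdays (Mon–Fri): 172 × 5 = 860.
The 6 extra days are Sun, Mon, Tue, Wed, Thu, Fri — 5 of them qualify.
Total: 860 + 5 = 865.

865 weekdays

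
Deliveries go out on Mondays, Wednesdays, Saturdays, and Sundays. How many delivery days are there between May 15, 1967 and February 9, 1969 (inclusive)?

364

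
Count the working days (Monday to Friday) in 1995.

260 weekdays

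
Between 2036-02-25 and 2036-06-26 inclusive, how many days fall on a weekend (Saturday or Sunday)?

2036-02-25 is a Monday.
From 2036-02-25 to 2036-06-26 is 123 days inclusive.
123 = 7 × 17 + 4, so there are 17 full weeks plus 4 extra days.
Each full week contributes 2 weekend days (Sat, Sun): 17 × 2 = 34.
The 4 extra days are Monday, Tuesday, Wednesday, Thursday — none qualify.
Total: 34 + 0 = 34.

34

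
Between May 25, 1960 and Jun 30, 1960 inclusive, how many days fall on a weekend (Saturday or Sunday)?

10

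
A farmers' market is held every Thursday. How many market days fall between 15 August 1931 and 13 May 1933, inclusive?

91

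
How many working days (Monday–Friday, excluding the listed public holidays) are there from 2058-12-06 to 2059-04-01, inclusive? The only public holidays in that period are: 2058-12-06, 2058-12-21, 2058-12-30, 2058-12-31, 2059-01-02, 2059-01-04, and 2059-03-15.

79

2058-12-06 is a Friday.
The range spans 117 days (inclusive of both endpoints).
117 = 7 × 16 + 5, so there are 16 full weeks plus 5 extra days.
Each full week contributes 5 weekdays (Mon–Fri): 16 × 5 = 80.
The 5 extra days are Friday, Saturday, Sunday, Monday, Tuesday — 3 of them qualify.
Total: 80 + 3 = 83.
Holidays: 2058-12-06 (Fri); 2058-12-21 (Sat); 2058-12-30 (Mon); 2058-12-31 (Tue); 2059-01-02 (Thu); 2059-01-04 (Sat); 2059-03-15 (Sat).
4 of the 7 holidays fall on weekdays; the rest are weekends and were already excluded.
Business days: 83 − 4 = 79.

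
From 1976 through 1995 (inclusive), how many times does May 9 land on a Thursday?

Day of week of May 9 in each year:
1976: Sun, 1977: Mon, 1978: Tue, 1979: Wed, 1980: Fri, 1981: Sat, 1982: Sun, 1983: Mon, 1984: Wed, 1985: Thu ✓, 1986: Fri, 1987: Sat, 1988: Mon, 1989: Tue, 1990: Wed, 1991: Thu ✓, 1992: Sat, 1993: Sun, 1994: Mon, 1995: Tue
Thursdays: 1985, 1991.

2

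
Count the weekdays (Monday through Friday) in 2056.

1 January 2056 is a Saturday.
From 1 January 2056 to 31 December 2056 is 366 days inclusive.
366 = 7 × 52 + 2, so there are 52 full weeks plus 2 extra days.
Each full week contributes 5 weekdays (Mon–Fri): 52 × 5 = 260.
The 2 extra days are Sat, Sun — none qualify.
Total: 260 + 0 = 260.

260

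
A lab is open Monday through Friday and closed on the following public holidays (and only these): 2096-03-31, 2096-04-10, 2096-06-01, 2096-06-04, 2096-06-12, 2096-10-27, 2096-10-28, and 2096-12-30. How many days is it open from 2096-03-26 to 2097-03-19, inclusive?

2096-03-26 is a Monday.
From 2096-03-26 to 2097-03-19 is 359 days inclusive.
359 = 7 × 51 + 2, so there are 51 full weeks plus 2 extra days.
Each full week contributes 5 weekdays (Mon–Fri): 51 × 5 = 255.
The 2 extra days are Mon, Tue — 2 of them qualify.
Total: 255 + 2 = 257.
Holidays: 2096-03-31 (Sat); 2096-04-10 (Tue); 2096-06-01 (Fri); 2096-06-04 (Mon); 2096-06-12 (Tue); 2096-10-27 (Sat); 2096-10-28 (Sun); 2096-12-30 (Sun).
4 of the 8 holidays fall on weekdays; the rest are weekends and were already excluded.
Business days: 257 − 4 = 253.

253 business days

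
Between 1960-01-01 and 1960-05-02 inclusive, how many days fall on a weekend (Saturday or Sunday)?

36

1960-01-01 is a Friday.
From 1960-01-01 to 1960-05-02 is 123 days inclusive.
123 = 7 × 17 + 4, so there are 17 full weeks plus 4 extra days.
Each full week contributes 2 weekend days (Sat, Sun): 17 × 2 = 34.
The 4 extra days are Fri, Sat, Sun, Mon — 2 of them qualify.
Total: 34 + 2 = 36.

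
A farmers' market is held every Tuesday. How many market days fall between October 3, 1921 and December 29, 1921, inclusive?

October 3, 1921 is a Monday.
That's 88 days from start to end, counting both.
88 = 7 × 12 + 4, so there are 12 full weeks plus 4 extra days.
Each full week contributes one Tuesday: 12 so far.
The 4 extra days are Mon, Tue, Wed, Thu — 1 of them qualifies.
Total: 12 + 1 = 13.

13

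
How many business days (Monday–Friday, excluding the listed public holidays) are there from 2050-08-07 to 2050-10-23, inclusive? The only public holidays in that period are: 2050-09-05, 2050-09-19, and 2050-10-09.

53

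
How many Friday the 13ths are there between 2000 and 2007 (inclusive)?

13

Friday-the-13ths by year:
2000: Oct
2001: Apr, Jul
2002: Sep, Dec
2003: Jun
2004: Feb, Aug
2005: May
2006: Jan, Oct
2007: Apr, Jul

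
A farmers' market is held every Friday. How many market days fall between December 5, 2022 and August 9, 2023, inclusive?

35 Fridays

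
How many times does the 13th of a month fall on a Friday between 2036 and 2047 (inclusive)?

Friday-the-13ths by year:
2036: Jun
2037: Feb, Mar, Nov
2038: Aug
2039: May
2040: Jan, Apr, Jul
2041: Sep, Dec
2042: Jun
2043: Feb, Mar, Nov
2044: May
2045: Jan, Oct
2046: Apr, Jul
2047: Sep, Dec

22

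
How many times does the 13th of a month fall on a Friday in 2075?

The 13th falls on a Friday when the month's 13th has weekday Fri.
Jan 13 is Sun; Feb 13 is Wed; Mar 13 is Wed; Apr 13 is Sat; May 13 is Mon; Jun 13 is Thu; Jul 13 is Sat; Aug 13 is Tue; Sep 13 is Fri ✓; Oct 13 is Sun; Nov 13 is Wed; Dec 13 is Fri ✓.
Friday the 13ths: Sep, Dec.

2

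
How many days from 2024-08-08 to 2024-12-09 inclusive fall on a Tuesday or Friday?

2024-08-08 is a Thursday.
The range spans 124 days (inclusive of both endpoints).
124 = 7 × 17 + 5, so there are 17 full weeks plus 5 extra days.
Each full week contributes 2 days from the set (Tue, Fri): 17 × 2 = 34.
The 5 extra days are Thursday, Friday, Saturday, Sunday, Monday — 1 of them qualifies.
Total: 34 + 1 = 35.

35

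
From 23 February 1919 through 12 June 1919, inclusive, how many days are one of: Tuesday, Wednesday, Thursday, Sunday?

64

23 February 1919 is a Sunday.
From 23 February 1919 to 12 June 1919 is 110 days inclusive.
110 = 7 × 15 + 5, so there are 15 full weeks plus 5 extra days.
Each full week contributes 4 days from the set (Tue, Wed, Thu, Sun): 15 × 4 = 60.
The 5 extra days are Sun, Mon, Tue, Wed, Thu — 4 of them qualify.
Total: 60 + 4 = 64.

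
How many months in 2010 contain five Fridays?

5

A month has five Fridays exactly when Friday falls within its first (length − 28) days.
Jan: 31 days, starts Fri → 5 of Fri, Sat, Sun ✓
Feb: 28 days, starts Mon → 5 of (none)
Mar: 31 days, starts Mon → 5 of Mon, Tue, Wed
Apr: 30 days, starts Thu → 5 of Thu, Fri ✓
May: 31 days, starts Sat → 5 of Sat, Sun, Mon
Jun: 30 days, starts Tue → 5 of Tue, Wed
Jul: 31 days, starts Thu → 5 of Thu, Fri, Sat ✓
Aug: 31 days, starts Sun → 5 of Sun, Mon, Tue
Sep: 30 days, starts Wed → 5 of Wed, Thu
Oct: 31 days, starts Fri → 5 of Fri, Sat, Sun ✓
Nov: 30 days, starts Mon → 5 of Mon, Tue
Dec: 31 days, starts Wed → 5 of Wed, Thu, Fri ✓
Months with five Fridays: Jan, Apr, Jul, Oct, Dec.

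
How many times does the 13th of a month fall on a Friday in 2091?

The 13th falls on a Friday when the month's 13th has weekday Fri.
Jan 13 is Sat; Feb 13 is Tue; Mar 13 is Tue; Apr 13 is Fri ✓; May 13 is Sun; Jun 13 is Wed; Jul 13 is Fri ✓; Aug 13 is Mon; Sep 13 is Thu; Oct 13 is Sat; Nov 13 is Tue; Dec 13 is Thu.
Friday the 13ths: Apr, Jul.

2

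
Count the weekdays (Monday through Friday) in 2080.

262

2080-01-01 is a Monday.
The range spans 366 days (inclusive of both endpoints).
366 = 7 × 52 + 2, so there are 52 full weeks plus 2 extra days.
Each full week contributes 5 weekdays (Mon–Fri): 52 × 5 = 260.
The 2 extra days are Monday, Tuesday — 2 of them qualify.
Total: 260 + 2 = 262.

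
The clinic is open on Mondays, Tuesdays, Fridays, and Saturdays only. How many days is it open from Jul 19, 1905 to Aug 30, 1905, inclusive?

24

Jul 19, 1905 is a Wednesday.
The range spans 43 days (inclusive of both endpoints).
43 = 7 × 6 + 1, so there are 6 full weeks plus 1 extra day.
Each full week contributes 4 days from the set (Mon, Tue, Fri, Sat): 6 × 4 = 24.
The 1 extra day is Wed — none qualify.
Total: 24 + 0 = 24.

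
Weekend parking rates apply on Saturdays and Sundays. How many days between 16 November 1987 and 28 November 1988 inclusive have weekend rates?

16 November 1987 is a Monday.
From 16 November 1987 to 28 November 1988 is 379 days inclusive.
379 = 7 × 54 + 1, so there are 54 full weeks plus 1 extra day.
Each full week contributes 2 weekend days (Sat, Sun): 54 × 2 = 108.
The 1 extra day is Mon — none qualify.
Total: 108 + 0 = 108.

108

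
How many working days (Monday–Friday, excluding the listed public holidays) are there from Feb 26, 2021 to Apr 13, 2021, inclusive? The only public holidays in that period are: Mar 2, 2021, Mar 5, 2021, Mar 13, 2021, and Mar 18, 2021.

30 working days

Feb 26, 2021 is a Friday.
That's 47 days from start to end, counting both.
47 = 7 × 6 + 5, so there are 6 full weeks plus 5 extra days.
Each full week contributes 5 weekdays (Mon–Fri): 6 × 5 = 30.
The 5 extra days are Friday, Saturday, Sunday, Monday, Tuesday — 3 of them qualify.
Total: 30 + 3 = 33.
Holidays: Mar 2, 2021 (Tue); Mar 5, 2021 (Fri); Mar 13, 2021 (Sat); Mar 18, 2021 (Thu).
3 of the 4 holidays fall on weekdays; the rest are weekends and were already excluded.
Business days: 33 − 3 = 30.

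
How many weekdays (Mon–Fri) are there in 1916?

260

1 January 1916 is a Saturday.
From 1 January 1916 to 31 December 1916 is 366 days inclusive.
366 = 7 × 52 + 2, so there are 52 full weeks plus 2 extra days.
Each full week contributes 5 weekdays (Mon–Fri): 52 × 5 = 260.
The 2 extra days are Saturday, Sunday — none qualify.
Total: 260 + 0 = 260.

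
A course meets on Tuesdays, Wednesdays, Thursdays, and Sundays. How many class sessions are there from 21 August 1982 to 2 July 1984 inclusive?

389

21 August 1982 is a Saturday.
The range spans 682 days (inclusive of both endpoints).
682 = 7 × 97 + 3, so there are 97 full weeks plus 3 extra days.
Each full week contributes 4 days from the set (Tue, Wed, Thu, Sun): 97 × 4 = 388.
The 3 extra days are Saturday, Sunday, Monday — 1 of them qualifies.
Total: 388 + 1 = 389.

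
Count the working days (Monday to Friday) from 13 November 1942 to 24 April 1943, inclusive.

116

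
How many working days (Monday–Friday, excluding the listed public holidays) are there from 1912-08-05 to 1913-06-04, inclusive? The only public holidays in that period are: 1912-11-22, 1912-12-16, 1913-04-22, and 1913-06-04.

214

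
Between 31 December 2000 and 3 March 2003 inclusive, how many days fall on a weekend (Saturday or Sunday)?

31 December 2000 is a Sunday.
That's 793 days from start to end, counting both.
793 = 7 × 113 + 2, so there are 113 full weeks plus 2 extra days.
Each full week contributes 2 weekend days (Sat, Sun): 113 × 2 = 226.
The 2 extra days are Sun, Mon — 1 of them qualifies.
Total: 226 + 1 = 227.

227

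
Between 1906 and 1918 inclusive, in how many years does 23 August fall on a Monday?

2

Day of week of August 23 in each year:
1906: Thu, 1907: Fri, 1908: Sun, 1909: Mon ✓, 1910: Tue, 1911: Wed, 1912: Fri, 1913: Sat, 1914: Sun, 1915: Mon ✓, 1916: Wed, 1917: Thu, 1918: Fri
Mondays: 1909, 1915.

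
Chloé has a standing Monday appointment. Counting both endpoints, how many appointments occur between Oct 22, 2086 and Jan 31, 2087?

14 Mondays

Oct 22, 2086 is a Tuesday.
From Oct 22, 2086 to Jan 31, 2087 is 102 days inclusive.
102 = 7 × 14 + 4, so there are 14 full weeks plus 4 extra days.
Each full week contributes one Monday: 14 so far.
The 4 extra days are Tue, Wed, Thu, Fri — none qualify.
Total: 14 + 0 = 14.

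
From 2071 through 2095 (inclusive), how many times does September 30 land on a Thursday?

4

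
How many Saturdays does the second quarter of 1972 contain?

13

April 1, 1972 is a Saturday.
That's 91 days from start to end, counting both.
91 = 7 × 13, so the span is exactly 13 full weeks.
Each full week contributes one Saturday: 13 so far.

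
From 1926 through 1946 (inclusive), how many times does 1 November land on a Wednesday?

Day of week of November 1 in each year:
1926: Mon, 1927: Tue, 1928: Thu, 1929: Fri, 1930: Sat, 1931: Sun, 1932: Tue, 1933: Wed ✓, 1934: Thu, 1935: Fri, 1936: Sun, 1937: Mon, 1938: Tue, 1939: Wed ✓, 1940: Fri, 1941: Sat, 1942: Sun, 1943: Mon, 1944: Wed ✓, 1945: Thu, 1946: Fri
Wednesdays: 1933, 1939, 1944.

3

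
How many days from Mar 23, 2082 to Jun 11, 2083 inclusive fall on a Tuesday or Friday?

128

Mar 23, 2082 is a Monday.
From Mar 23, 2082 to Jun 11, 2083 is 446 days inclusive.
446 = 7 × 63 + 5, so there are 63 full weeks plus 5 extra days.
Each full week contributes 2 days from the set (Tue, Fri): 63 × 2 = 126.
The 5 extra days are Monday, Tuesday, Wednesday, Thursday, Friday — 2 of them qualify.
Total: 126 + 2 = 128.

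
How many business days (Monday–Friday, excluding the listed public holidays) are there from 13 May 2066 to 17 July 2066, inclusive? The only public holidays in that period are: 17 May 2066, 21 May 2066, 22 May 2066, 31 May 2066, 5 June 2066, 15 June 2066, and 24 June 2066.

13 May 2066 is a Thursday.
From 13 May 2066 to 17 July 2066 is 66 days inclusive.
66 = 7 × 9 + 3, so there are 9 full weeks plus 3 extra days.
Each full week contributes 5 weekdays (Mon–Fri): 9 × 5 = 45.
The 3 extra days are Thu, Fri, Sat — 2 of them qualify.
Total: 45 + 2 = 47.
Holidays: 17 May 2066 (Mon); 21 May 2066 (Fri); 22 May 2066 (Sat); 31 May 2066 (Mon); 5 June 2066 (Sat); 15 June 2066 (Tue); 24 June 2066 (Thu).
5 of the 7 holidays fall on weekdays; the rest are weekends and were already excluded.
Business days: 47 − 5 = 42.

42 business days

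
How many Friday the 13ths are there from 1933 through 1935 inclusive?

Friday-the-13ths by year:
1933: Jan, Oct
1934: Apr, Jul
1935: Sep, Dec

6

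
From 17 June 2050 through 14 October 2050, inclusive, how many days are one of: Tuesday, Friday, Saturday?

17 June 2050 is a Friday.
From 17 June 2050 to 14 October 2050 is 120 days inclusive.
120 = 7 × 17 + 1, so there are 17 full weeks plus 1 extra day.
Each full week contributes 3 days from the set (Tue, Fri, Sat): 17 × 3 = 51.
The 1 extra day is Friday — 1 of them qualifies.
Total: 51 + 1 = 52.

52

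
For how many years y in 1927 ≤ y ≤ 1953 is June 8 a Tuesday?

3

Day of week of June 8 in each year:
1927: Wed, 1928: Fri, 1929: Sat, 1930: Sun, 1931: Mon, 1932: Wed, 1933: Thu, 1934: Fri, 1935: Sat, 1936: Mon, 1937: Tue ✓, 1938: Wed, 1939: Thu, 1940: Sat, 1941: Sun, 1942: Mon, 1943: Tue ✓, 1944: Thu, 1945: Fri, 1946: Sat, 1947: Sun, 1948: Tue ✓, 1949: Wed, 1950: Thu, 1951: Fri, 1952: Sun, 1953: Mon
Tuesdays: 1937, 1943, 1948.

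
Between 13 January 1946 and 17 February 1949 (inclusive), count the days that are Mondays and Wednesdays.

324

13 January 1946 is a Sunday.
From 13 January 1946 to 17 February 1949 is 1132 days inclusive.
1132 = 7 × 161 + 5, so there are 161 full weeks plus 5 extra days.
Each full week contributes 2 days from the set (Mon, Wed): 161 × 2 = 322.
The 5 extra days are Sun, Mon, Tue, Wed, Thu — 2 of them qualify.
Total: 322 + 2 = 324.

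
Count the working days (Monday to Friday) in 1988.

261

January 1, 1988 is a Friday.
That's 366 days from start to end, counting both.
366 = 7 × 52 + 2, so there are 52 full weeks plus 2 extra days.
Each full week contributes 5 weekdays (Mon–Fri): 52 × 5 = 260.
The 2 extra days are Friday, Saturday — 1 of them qualifies.
Total: 260 + 1 = 261.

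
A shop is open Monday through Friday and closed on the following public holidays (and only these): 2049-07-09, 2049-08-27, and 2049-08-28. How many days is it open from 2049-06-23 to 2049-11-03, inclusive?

94

2049-06-23 is a Wednesday.
The range spans 134 days (inclusive of both endpoints).
134 = 7 × 19 + 1, so there are 19 full weeks plus 1 extra day.
Each full week contributes 5 weekdays (Mon–Fri): 19 × 5 = 95.
The 1 extra day is Wed — 1 of them qualifies.
Total: 95 + 1 = 96.
Holidays: 2049-07-09 (Fri); 2049-08-27 (Fri); 2049-08-28 (Sat).
2 of the 3 holidays fall on weekdays; the rest are weekends and were already excluded.
Business days: 96 − 2 = 94.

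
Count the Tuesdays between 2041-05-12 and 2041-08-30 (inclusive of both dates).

16

2041-05-12 is a Sunday.
From 2041-05-12 to 2041-08-30 is 111 days inclusive.
111 = 7 × 15 + 6, so there are 15 full weeks plus 6 extra days.
Each full week contributes one Tuesday: 15 so far.
The 6 extra days are Sunday, Monday, Tuesday, Wednesday, Thursday, Friday — 1 of them qualifies.
Total: 15 + 1 = 16.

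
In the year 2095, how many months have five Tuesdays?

4

A month has five Tuesdays exactly when Tuesday falls within its first (length − 28) days.
Jan: 31 days, starts Sat → 5 of Sat, Sun, Mon
Feb: 28 days, starts Tue → 5 of (none)
Mar: 31 days, starts Tue → 5 of Tue, Wed, Thu ✓
Apr: 30 days, starts Fri → 5 of Fri, Sat
May: 31 days, starts Sun → 5 of Sun, Mon, Tue ✓
Jun: 30 days, starts Wed → 5 of Wed, Thu
Jul: 31 days, starts Fri → 5 of Fri, Sat, Sun
Aug: 31 days, starts Mon → 5 of Mon, Tue, Wed ✓
Sep: 30 days, starts Thu → 5 of Thu, Fri
Oct: 31 days, starts Sat → 5 of Sat, Sun, Mon
Nov: 30 days, starts Tue → 5 of Tue, Wed ✓
Dec: 31 days, starts Thu → 5 of Thu, Fri, Sat
Months with five Tuesdays: Mar, May, Aug, Nov.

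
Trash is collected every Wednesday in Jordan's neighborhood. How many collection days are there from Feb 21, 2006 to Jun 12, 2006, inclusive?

16

Feb 21, 2006 is a Tuesday.
That's 112 days from start to end, counting both.
112 = 7 × 16, so the span is exactly 16 full weeks.
Each full week contributes one Wednesday: 16 so far.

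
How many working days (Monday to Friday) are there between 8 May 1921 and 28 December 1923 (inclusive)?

690 weekdays

8 May 1921 is a Sunday.
That's 965 days from start to end, counting both.
965 = 7 × 137 + 6, so there are 137 full weeks plus 6 extra days.
Each full week contributes 5 weekdays (Mon–Fri): 137 × 5 = 685.
The 6 extra days are Sun, Mon, Tue, Wed, Thu, Fri — 5 of them qualify.
Total: 685 + 5 = 690.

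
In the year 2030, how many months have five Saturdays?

4

A month has five Saturdays exactly when Saturday falls within its first (length − 28) days.
Jan: 31 days, starts Tue → 5 of Tue, Wed, Thu
Feb: 28 days, starts Fri → 5 of (none)
Mar: 31 days, starts Fri → 5 of Fri, Sat, Sun ✓
Apr: 30 days, starts Mon → 5 of Mon, Tue
May: 31 days, starts Wed → 5 of Wed, Thu, Fri
Jun: 30 days, starts Sat → 5 of Sat, Sun ✓
Jul: 31 days, starts Mon → 5 of Mon, Tue, Wed
Aug: 31 days, starts Thu → 5 of Thu, Fri, Sat ✓
Sep: 30 days, starts Sun → 5 of Sun, Mon
Oct: 31 days, starts Tue → 5 of Tue, Wed, Thu
Nov: 30 days, starts Fri → 5 of Fri, Sat ✓
Dec: 31 days, starts Sun → 5 of Sun, Mon, Tue
Months with five Saturdays: Mar, Jun, Aug, Nov.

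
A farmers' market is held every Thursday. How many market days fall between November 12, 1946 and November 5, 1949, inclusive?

156

November 12, 1946 is a Tuesday.
The range spans 1090 days (inclusive of both endpoints).
1090 = 7 × 155 + 5, so there are 155 full weeks plus 5 extra days.
Each full week contributes one Thursday: 155 so far.
The 5 extra days are Tuesday, Wednesday, Thursday, Friday, Saturday — 1 of them qualifies.
Total: 155 + 1 = 156.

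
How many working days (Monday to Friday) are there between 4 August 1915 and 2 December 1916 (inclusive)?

348 weekdays

4 August 1915 is a Wednesday.
That's 487 days from start to end, counting both.
487 = 7 × 69 + 4, so there are 69 full weeks plus 4 extra days.
Each full week contributes 5 weekdays (Mon–Fri): 69 × 5 = 345.
The 4 extra days are Wed, Thu, Fri, Sat — 3 of them qualify.
Total: 345 + 3 = 348.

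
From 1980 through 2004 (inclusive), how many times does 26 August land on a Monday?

Day of week of August 26 in each year:
1980: Tue, 1981: Wed, 1982: Thu, 1983: Fri, 1984: Sun, 1985: Mon ✓, 1986: Tue, 1987: Wed, 1988: Fri, 1989: Sat, 1990: Sun, 1991: Mon ✓, 1992: Wed, 1993: Thu, 1994: Fri, 1995: Sat, 1996: Mon ✓, 1997: Tue, 1998: Wed, 1999: Thu, 2000: Sat, 2001: Sun, 2002: Mon ✓, 2003: Tue, 2004: Thu
Mondays: 1985, 1991, 1996, 2002.

4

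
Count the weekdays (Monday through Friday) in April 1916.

Apr 1, 1916 is a Saturday.
That's 30 days from start to end, counting both.
30 = 7 × 4 + 2, so there are 4 full weeks plus 2 extra days.
Each full week contributes 5 weekdays (Mon–Fri): 4 × 5 = 20.
The 2 extra days are Saturday, Sunday — none qualify.
Total: 20 + 0 = 20.

20 weekdays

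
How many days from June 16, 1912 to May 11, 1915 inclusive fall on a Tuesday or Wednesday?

303

June 16, 1912 is a Sunday.
The range spans 1060 days (inclusive of both endpoints).
1060 = 7 × 151 + 3, so there are 151 full weeks plus 3 extra days.
Each full week contributes 2 days from the set (Tue, Wed): 151 × 2 = 302.
The 3 extra days are Sun, Mon, Tue — 1 of them qualifies.
Total: 302 + 1 = 303.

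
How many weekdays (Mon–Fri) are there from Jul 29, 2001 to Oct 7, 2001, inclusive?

50

Jul 29, 2001 is a Sunday.
From Jul 29, 2001 to Oct 7, 2001 is 71 days inclusive.
71 = 7 × 10 + 1, so there are 10 full weeks plus 1 extra day.
Each full week contributes 5 weekdays (Mon–Fri): 10 × 5 = 50.
The 1 extra day is Sun — none qualify.
Total: 50 + 0 = 50.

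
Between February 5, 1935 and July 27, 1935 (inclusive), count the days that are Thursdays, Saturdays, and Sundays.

February 5, 1935 is a Tuesday.
That's 173 days from start to end, counting both.
173 = 7 × 24 + 5, so there are 24 full weeks plus 5 extra days.
Each full week contributes 3 days from the set (Thu, Sat, Sun): 24 × 3 = 72.
The 5 extra days are Tuesday, Wednesday, Thursday, Friday, Saturday — 2 of them qualify.
Total: 72 + 2 = 74.

74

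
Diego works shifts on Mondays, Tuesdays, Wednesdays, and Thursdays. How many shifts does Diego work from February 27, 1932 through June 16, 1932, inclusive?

64

February 27, 1932 is a Saturday.
That's 111 days from start to end, counting both.
111 = 7 × 15 + 6, so there are 15 full weeks plus 6 extra days.
Each full week contributes 4 days from the set (Mon, Tue, Wed, Thu): 15 × 4 = 60.
The 6 extra days are Sat, Sun, Mon, Tue, Wed, Thu — 4 of them qualify.
Total: 60 + 4 = 64.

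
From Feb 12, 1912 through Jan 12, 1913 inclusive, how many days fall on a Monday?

48 Mondays

Feb 12, 1912 is a Monday.
From Feb 12, 1912 to Jan 12, 1913 is 336 days inclusive.
336 = 7 × 48, so the span is exactly 48 full weeks.
Each full week contributes one Monday: 48 so far.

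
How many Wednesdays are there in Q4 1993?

October 1, 1993 is a Friday.
The range spans 92 days (inclusive of both endpoints).
92 = 7 × 13 + 1, so there are 13 full weeks plus 1 extra day.
Each full week contributes one Wednesday: 13 so far.
The 1 extra day is Fri — none qualify.
Total: 13 + 0 = 13.

13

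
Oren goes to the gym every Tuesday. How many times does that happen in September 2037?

Sep 1, 2037 is a Tuesday.
The range spans 30 days (inclusive of both endpoints).
30 = 7 × 4 + 2, so there are 4 full weeks plus 2 extra days.
Each full week contributes one Tuesday: 4 so far.
The 2 extra days are Tuesday, Wednesday — 1 of them qualifies.
Total: 4 + 1 = 5.

5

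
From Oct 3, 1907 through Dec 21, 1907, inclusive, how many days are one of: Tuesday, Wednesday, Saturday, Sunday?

Oct 3, 1907 is a Thursday.
The range spans 80 days (inclusive of both endpoints).
80 = 7 × 11 + 3, so there are 11 full weeks plus 3 extra days.
Each full week contributes 4 days from the set (Tue, Wed, Sat, Sun): 11 × 4 = 44.
The 3 extra days are Thursday, Friday, Saturday — 1 of them qualifies.
Total: 44 + 1 = 45.

45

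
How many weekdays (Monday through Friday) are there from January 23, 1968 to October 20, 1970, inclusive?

January 23, 1968 is a Tuesday.
The range spans 1002 days (inclusive of both endpoints).
1002 = 7 × 143 + 1, so there are 143 full weeks plus 1 extra day.
Each full week contributes 5 weekdays (Mon–Fri): 143 × 5 = 715.
The 1 extra day is Tue — 1 of them qualifies.
Total: 715 + 1 = 716.

716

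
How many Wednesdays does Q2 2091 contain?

13

April 1, 2091 is a Sunday.
The range spans 91 days (inclusive of both endpoints).
91 = 7 × 13, so the span is exactly 13 full weeks.
Each full week contributes one Wednesday: 13 so far.
Total: 13.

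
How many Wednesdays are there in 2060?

52

January 1, 2060 is a Thursday.
The range spans 366 days (inclusive of both endpoints).
366 = 7 × 52 + 2, so there are 52 full weeks plus 2 extra days.
Each full week contributes one Wednesday: 52 so far.
The 2 extra days are Thu, Fri — none qualify.
Total: 52 + 0 = 52.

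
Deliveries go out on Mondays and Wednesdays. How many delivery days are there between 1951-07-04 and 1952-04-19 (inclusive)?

83

1951-07-04 is a Wednesday.
The range spans 291 days (inclusive of both endpoints).
291 = 7 × 41 + 4, so there are 41 full weeks plus 4 extra days.
Each full week contributes 2 days from the set (Mon, Wed): 41 × 2 = 82.
The 4 extra days are Wednesday, Thursday, Friday, Saturday — 1 of them qualifies.
Total: 82 + 1 = 83.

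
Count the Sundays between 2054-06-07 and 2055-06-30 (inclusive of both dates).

56

2054-06-07 is a Sunday.
The range spans 389 days (inclusive of both endpoints).
389 = 7 × 55 + 4, so there are 55 full weeks plus 4 extra days.
Each full week contributes one Sunday: 55 so far.
The 4 extra days are Sun, Mon, Tue, Wed — 1 of them qualifies.
Total: 55 + 1 = 56.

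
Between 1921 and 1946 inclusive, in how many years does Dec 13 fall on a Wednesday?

Day of week of December 13 in each year:
1921: Tue, 1922: Wed ✓, 1923: Thu, 1924: Sat, 1925: Sun, 1926: Mon, 1927: Tue, 1928: Thu, 1929: Fri, 1930: Sat, 1931: Sun, 1932: Tue, 1933: Wed ✓, 1934: Thu, 1935: Fri, 1936: Sun, 1937: Mon, 1938: Tue, 1939: Wed ✓, 1940: Fri, 1941: Sat, 1942: Sun, 1943: Mon, 1944: Wed ✓, 1945: Thu, 1946: Fri
Wednesdays: 1922, 1933, 1939, 1944.

4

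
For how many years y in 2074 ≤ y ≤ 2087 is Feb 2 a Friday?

3

Day of week of February 2 in each year:
2074: Fri ✓, 2075: Sat, 2076: Sun, 2077: Tue, 2078: Wed, 2079: Thu, 2080: Fri ✓, 2081: Sun, 2082: Mon, 2083: Tue, 2084: Wed, 2085: Fri ✓, 2086: Sat, 2087: Sun
Fridays: 2074, 2080, 2085.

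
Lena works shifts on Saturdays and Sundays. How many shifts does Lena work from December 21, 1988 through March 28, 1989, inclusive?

28

December 21, 1988 is a Wednesday.
From December 21, 1988 to March 28, 1989 is 98 days inclusive.
98 = 7 × 14, so the span is exactly 14 full weeks.
Each full week contributes 2 days from the set (Sat, Sun): 14 × 2 = 28.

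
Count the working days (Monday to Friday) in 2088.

262 weekdays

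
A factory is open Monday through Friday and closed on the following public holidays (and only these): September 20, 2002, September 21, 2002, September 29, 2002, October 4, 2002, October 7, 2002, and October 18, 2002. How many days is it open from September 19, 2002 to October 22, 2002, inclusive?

September 19, 2002 is a Thursday.
From September 19, 2002 to October 22, 2002 is 34 days inclusive.
34 = 7 × 4 + 6, so there are 4 full weeks plus 6 extra days.
Each full week contributes 5 weekdays (Mon–Fri): 4 × 5 = 20.
The 6 extra days are Thursday, Friday, Saturday, Sunday, Monday, Tuesday — 4 of them qualify.
Total: 20 + 4 = 24.
Holidays: September 20, 2002 (Fri); September 21, 2002 (Sat); September 29, 2002 (Sun); October 4, 2002 (Fri); October 7, 2002 (Mon); October 18, 2002 (Fri).
4 of the 6 holidays fall on weekdays; the rest are weekends and were already excluded.
Business days: 24 − 4 = 20.

20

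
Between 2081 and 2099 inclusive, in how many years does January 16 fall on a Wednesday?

Day of week of January 16 in each year:
2081: Thu, 2082: Fri, 2083: Sat, 2084: Sun, 2085: Tue, 2086: Wed ✓, 2087: Thu, 2088: Fri, 2089: Sun, 2090: Mon, 2091: Tue, 2092: Wed ✓, 2093: Fri, 2094: Sat, 2095: Sun, 2096: Mon, 2097: Wed ✓, 2098: Thu, 2099: Fri
Wednesdays: 2086, 2092, 2097.

3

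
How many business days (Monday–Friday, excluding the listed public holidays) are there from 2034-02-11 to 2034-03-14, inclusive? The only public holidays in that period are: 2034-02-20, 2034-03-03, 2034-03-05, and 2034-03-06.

2034-02-11 is a Saturday.
That's 32 days from start to end, counting both.
32 = 7 × 4 + 4, so there are 4 full weeks plus 4 extra days.
Each full week contributes 5 weekdays (Mon–Fri): 4 × 5 = 20.
The 4 extra days are Saturday, Sunday, Monday, Tuesday — 2 of them qualify.
Total: 20 + 2 = 22.
Holidays: 2034-02-20 (Mon); 2034-03-03 (Fri); 2034-03-05 (Sun); 2034-03-06 (Mon).
3 of the 4 holidays fall on weekdays; the rest are weekends and were already excluded.
Business days: 22 − 3 = 19.

19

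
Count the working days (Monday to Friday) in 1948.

262

1 January 1948 is a Thursday.
The range spans 366 days (inclusive of both endpoints).
366 = 7 × 52 + 2, so there are 52 full weeks plus 2 extra days.
Each full week contributes 5 weekdays (Mon–Fri): 52 × 5 = 260.
The 2 extra days are Thursday, Friday — 2 of them qualify.
Total: 260 + 2 = 262.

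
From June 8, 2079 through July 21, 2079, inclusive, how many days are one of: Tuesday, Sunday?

June 8, 2079 is a Thursday.
The range spans 44 days (inclusive of both endpoints).
44 = 7 × 6 + 2, so there are 6 full weeks plus 2 extra days.
Each full week contributes 2 days from the set (Tue, Sun): 6 × 2 = 12.
The 2 extra days are Thursday, Friday — none qualify.
Total: 12 + 0 = 12.

12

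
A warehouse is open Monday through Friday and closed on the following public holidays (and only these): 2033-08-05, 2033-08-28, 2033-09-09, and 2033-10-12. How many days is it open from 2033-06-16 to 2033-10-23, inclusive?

2033-06-16 is a Thursday.
From 2033-06-16 to 2033-10-23 is 130 days inclusive.
130 = 7 × 18 + 4, so there are 18 full weeks plus 4 extra days.
Each full week contributes 5 weekdays (Mon–Fri): 18 × 5 = 90.
The 4 extra days are Thu, Fri, Sat, Sun — 2 of them qualify.
Total: 90 + 2 = 92.
Holidays: 2033-08-05 (Fri); 2033-08-28 (Sun); 2033-09-09 (Fri); 2033-10-12 (Wed).
3 of the 4 holidays fall on weekdays; the rest are weekends and were already excluded.
Business days: 92 − 3 = 89.

89 working days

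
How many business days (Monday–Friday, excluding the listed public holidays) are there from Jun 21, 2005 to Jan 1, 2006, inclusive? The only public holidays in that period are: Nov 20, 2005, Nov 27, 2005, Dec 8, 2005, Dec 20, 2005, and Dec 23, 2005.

136

Jun 21, 2005 is a Tuesday.
The range spans 195 days (inclusive of both endpoints).
195 = 7 × 27 + 6, so there are 27 full weeks plus 6 extra days.
Each full week contributes 5 weekdays (Mon–Fri): 27 × 5 = 135.
The 6 extra days are Tue, Wed, Thu, Fri, Sat, Sun — 4 of them qualify.
Total: 135 + 4 = 139.
Holidays: Nov 20, 2005 (Sun); Nov 27, 2005 (Sun); Dec 8, 2005 (Thu); Dec 20, 2005 (Tue); Dec 23, 2005 (Fri).
3 of the 5 holidays fall on weekdays; the rest are weekends and were already excluded.
Business days: 139 − 3 = 136.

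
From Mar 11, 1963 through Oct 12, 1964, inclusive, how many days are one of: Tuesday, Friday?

166

Mar 11, 1963 is a Monday.
From Mar 11, 1963 to Oct 12, 1964 is 582 days inclusive.
582 = 7 × 83 + 1, so there are 83 full weeks plus 1 extra day.
Each full week contributes 2 days from the set (Tue, Fri): 83 × 2 = 166.
The 1 extra day is Monday — none qualify.
Total: 166 + 0 = 166.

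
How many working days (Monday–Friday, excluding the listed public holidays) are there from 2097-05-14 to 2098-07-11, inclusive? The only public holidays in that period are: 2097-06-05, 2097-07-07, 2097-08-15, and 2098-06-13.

301

2097-05-14 is a Tuesday.
The range spans 424 days (inclusive of both endpoints).
424 = 7 × 60 + 4, so there are 60 full weeks plus 4 extra days.
Each full week contributes 5 weekdays (Mon–Fri): 60 × 5 = 300.
The 4 extra days are Tue, Wed, Thu, Fri — 4 of them qualify.
Total: 300 + 4 = 304.
Holidays: 2097-06-05 (Wed); 2097-07-07 (Sun); 2097-08-15 (Thu); 2098-06-13 (Fri).
3 of the 4 holidays fall on weekdays; the rest are weekends and were already excluded.
Business days: 304 − 3 = 301.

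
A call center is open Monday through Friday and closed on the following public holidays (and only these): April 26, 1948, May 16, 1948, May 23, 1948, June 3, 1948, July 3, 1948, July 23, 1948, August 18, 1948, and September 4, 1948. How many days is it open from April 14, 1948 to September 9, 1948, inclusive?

April 14, 1948 is a Wednesday.
That's 149 days from start to end, counting both.
149 = 7 × 21 + 2, so there are 21 full weeks plus 2 extra days.
Each full week contributes 5 weekdays (Mon–Fri): 21 × 5 = 105.
The 2 extra days are Wednesday, Thursday — 2 of them qualify.
Total: 105 + 2 = 107.
Holidays: April 26, 1948 (Mon); May 16, 1948 (Sun); May 23, 1948 (Sun); June 3, 1948 (Thu); July 3, 1948 (Sat); July 23, 1948 (Fri); August 18, 1948 (Wed); September 4, 1948 (Sat).
4 of the 8 holidays fall on weekdays; the rest are weekends and were already excluded.
Business days: 107 − 4 = 103.

103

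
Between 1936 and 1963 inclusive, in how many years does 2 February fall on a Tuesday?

Day of week of February 2 in each year:
1936: Sun, 1937: Tue ✓, 1938: Wed, 1939: Thu, 1940: Fri, 1941: Sun, 1942: Mon, 1943: Tue ✓, 1944: Wed, 1945: Fri, 1946: Sat, 1947: Sun, 1948: Mon, 1949: Wed, 1950: Thu, 1951: Fri, 1952: Sat, 1953: Mon, 1954: Tue ✓, 1955: Wed, 1956: Thu, 1957: Sat, 1958: Sun, 1959: Mon, 1960: Tue ✓, 1961: Thu, 1962: Fri, 1963: Sat
Tuesdays: 1937, 1943, 1954, 1960.

4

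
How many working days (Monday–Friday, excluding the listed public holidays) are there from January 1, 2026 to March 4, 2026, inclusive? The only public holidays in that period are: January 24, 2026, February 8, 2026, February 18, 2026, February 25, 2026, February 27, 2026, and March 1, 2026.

42

January 1, 2026 is a Thursday.
From January 1, 2026 to March 4, 2026 is 63 days inclusive.
63 = 7 × 9, so the span is exactly 9 full weeks.
Each full week contributes 5 weekdays (Mon–Fri): 9 × 5 = 45.
Total: 45.
Holidays: January 24, 2026 (Sat); February 8, 2026 (Sun); February 18, 2026 (Wed); February 25, 2026 (Wed); February 27, 2026 (Fri); March 1, 2026 (Sun).
3 of the 6 holidays fall on weekdays; the rest are weekends and were already excluded.
Business days: 45 − 3 = 42.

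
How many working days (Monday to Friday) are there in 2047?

261

1 January 2047 is a Tuesday.
That's 365 days from start to end, counting both.
365 = 7 × 52 + 1, so there are 52 full weeks plus 1 extra day.
Each full week contributes 5 weekdays (Mon–Fri): 52 × 5 = 260.
The 1 extra day is Tuesday — 1 of them qualifies.
Total: 260 + 1 = 261.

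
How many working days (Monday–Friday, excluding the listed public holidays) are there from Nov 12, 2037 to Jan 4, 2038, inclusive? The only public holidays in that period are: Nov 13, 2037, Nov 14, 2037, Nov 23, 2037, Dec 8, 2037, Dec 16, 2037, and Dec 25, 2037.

33

Nov 12, 2037 is a Thursday.
That's 54 days from start to end, counting both.
54 = 7 × 7 + 5, so there are 7 full weeks plus 5 extra days.
Each full week contributes 5 weekdays (Mon–Fri): 7 × 5 = 35.
The 5 extra days are Thu, Fri, Sat, Sun, Mon — 3 of them qualify.
Total: 35 + 3 = 38.
Holidays: Nov 13, 2037 (Fri); Nov 14, 2037 (Sat); Nov 23, 2037 (Mon); Dec 8, 2037 (Tue); Dec 16, 2037 (Wed); Dec 25, 2037 (Fri).
5 of the 6 holidays fall on weekdays; the rest are weekends and were already excluded.
Business days: 38 − 5 = 33.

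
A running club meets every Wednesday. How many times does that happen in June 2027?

5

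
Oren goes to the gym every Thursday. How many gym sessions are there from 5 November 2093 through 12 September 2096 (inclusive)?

5 November 2093 is a Thursday.
The range spans 1043 days (inclusive of both endpoints).
1043 = 7 × 149, so the span is exactly 149 full weeks.
Each full week contributes one Thursday: 149 so far.

149 Thursdays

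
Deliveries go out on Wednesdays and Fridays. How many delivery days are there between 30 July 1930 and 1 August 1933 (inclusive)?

314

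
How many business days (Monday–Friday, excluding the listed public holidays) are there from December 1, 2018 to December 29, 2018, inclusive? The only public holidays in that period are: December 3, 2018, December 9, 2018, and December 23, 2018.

19

December 1, 2018 is a Saturday.
That's 29 days from start to end, counting both.
29 = 7 × 4 + 1, so there are 4 full weeks plus 1 extra day.
Each full week contributes 5 weekdays (Mon–Fri): 4 × 5 = 20.
The 1 extra day is Saturday — none qualify.
Total: 20 + 0 = 20.
Holidays: December 3, 2018 (Mon); December 9, 2018 (Sun); December 23, 2018 (Sun).
1 of the 3 holidays fall on weekdays; the rest are weekends and were already excluded.
Business days: 20 − 1 = 19.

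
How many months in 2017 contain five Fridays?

A month has five Fridays exactly when Friday falls within its first (length − 28) days.
Jan: 31 days, starts Sun → 5 of Sun, Mon, Tue
Feb: 28 days, starts Wed → 5 of (none)
Mar: 31 days, starts Wed → 5 of Wed, Thu, Fri ✓
Apr: 30 days, starts Sat → 5 of Sat, Sun
May: 31 days, starts Mon → 5 of Mon, Tue, Wed
Jun: 30 days, starts Thu → 5 of Thu, Fri ✓
Jul: 31 days, starts Sat → 5 of Sat, Sun, Mon
Aug: 31 days, starts Tue → 5 of Tue, Wed, Thu
Sep: 30 days, starts Fri → 5 of Fri, Sat ✓
Oct: 31 days, starts Sun → 5 of Sun, Mon, Tue
Nov: 30 days, starts Wed → 5 of Wed, Thu
Dec: 31 days, starts Fri → 5 of Fri, Sat, Sun ✓
Months with five Fridays: Mar, Jun, Sep, Dec.

4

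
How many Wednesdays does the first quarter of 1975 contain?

January 1, 1975 is a Wednesday.
From January 1, 1975 to March 31, 1975 is 90 days inclusive.
90 = 7 × 12 + 6, so there are 12 full weeks plus 6 extra days.
Each full week contributes one Wednesday: 12 so far.
The 6 extra days are Wed, Thu, Fri, Sat, Sun, Mon — 1 of them qualifies.
Total: 12 + 1 = 13.

13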